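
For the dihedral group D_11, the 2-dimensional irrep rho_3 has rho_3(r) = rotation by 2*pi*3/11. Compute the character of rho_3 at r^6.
chi_{rho_3}(r^6) = 2*cos(2*pi*3*6/11) = -2*cos(3*pi/11)

Why: rho_3(r^6) is rotation by angle 2*pi*3*6/11, whose trace is 2*cos(2*pi*3*6/11) = -2*cos(3*pi/11).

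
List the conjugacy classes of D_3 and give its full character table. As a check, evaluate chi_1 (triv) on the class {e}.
Conjugacy classes: {e} of size 1, {r^1, r^2} of size 2, {s, sr, ..., sr^2} of size 3.
Character table:
  irrep \ class              {e} (size 1)  {r^1, r^2} (size 2)  {s, sr, ..., sr^2} (size 3)
  chi_1 (triv)               1             1                    1                          
  chi_2 (sign: r->1, s->-1)  1             1                    -1                         
  chi_3 (2d, j=1)            2             -1                   0                          

Spot check: chi_1 (triv) on {e} = 1.

D_3 has order 2*3 = 6 with 3 conjugacy classes, hence 3 irreducibles. Sum of squared dims 1 + 1 + 4 = 6 = |G|. Linear characters come from the abelianisation; the 2-dimensional irreps have character r^k -> 2*cos(2*pi*j*k/3), reflections -> 0.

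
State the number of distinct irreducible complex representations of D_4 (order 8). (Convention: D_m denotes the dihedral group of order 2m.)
5

Explanation: The number of irreducible complex representations of a finite group equals its number of conjugacy classes. D_4 has 5 conjugacy classes (n/2 + 3 for n even), so D_4 (order 8) has exactly 5 irreducible complex representations.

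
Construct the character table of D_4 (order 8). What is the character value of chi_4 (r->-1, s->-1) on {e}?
Conjugacy classes: {e} of size 1, {r^2} of size 1, {r^1, r^3} of size 2, {s, sr^2, ...} of size 2, {sr, sr^3, ...} of size 2.
Character table:
  irrep \ class              {e} (size 1)  {r^2} (size 1)  {r^1, r^3} (size 2)  {s, sr^2, ...} (size 2)  {sr, sr^3, ...} (size 2)
  chi_1 (triv)               1             1               1                    1                        1                       
  chi_2 (sign: r->1, s->-1)  1             1               1                    -1                       -1                      
  chi_3 (r->-1, s->1)        1             1               -1                   1                        -1                      
  chi_4 (r->-1, s->-1)       1             1               -1                   -1                       1                       
  chi_5 (2d, j=1)            2             -2              0                    0                        0                       

Spot check: chi_4 (r->-1, s->-1) on {e} = 1.

Working: D_4 has order 2*4 = 8 with 5 conjugacy classes, hence 5 irreducibles. Sum of squared dims 1 + 1 + 1 + 1 + 4 = 8 = |G|. Linear characters come from the abelianisation; the 2-dimensional irreps have character r^k -> 2*cos(2*pi*j*k/4), reflections -> 0.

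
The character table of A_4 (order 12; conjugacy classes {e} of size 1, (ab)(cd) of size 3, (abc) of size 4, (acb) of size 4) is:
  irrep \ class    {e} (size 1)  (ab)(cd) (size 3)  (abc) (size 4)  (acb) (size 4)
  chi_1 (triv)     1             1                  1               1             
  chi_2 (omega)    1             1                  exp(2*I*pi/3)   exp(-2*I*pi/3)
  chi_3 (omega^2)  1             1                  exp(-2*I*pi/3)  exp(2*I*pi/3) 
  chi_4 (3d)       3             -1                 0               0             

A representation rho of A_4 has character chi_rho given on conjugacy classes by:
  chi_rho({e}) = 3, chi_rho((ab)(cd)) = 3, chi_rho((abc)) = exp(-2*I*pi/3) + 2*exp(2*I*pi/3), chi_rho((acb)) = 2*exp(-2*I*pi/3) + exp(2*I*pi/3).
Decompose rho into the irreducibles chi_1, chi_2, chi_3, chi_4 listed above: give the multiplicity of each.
Multiplicities: chi_1: 0, chi_2: 2, chi_3: 1, chi_4: 0.

Working: Use <chi_rho, chi> = (1/|G|) sum_C |C| * chi_rho(C) * conj(chi(C)) with |G| = 12 for each irreducible chi in the table:
  <chi_rho, chi_1> = (1/12)[1*(3)*conj(1) + 3*(3)*conj(1) + 4*(exp(-2*I*pi/3) + 2*exp(2*I*pi/3))*conj(1) + 4*(2*exp(-2*I*pi/3) + exp(2*I*pi/3))*conj(1)]
      = (1/12)[(3) + (9) + (4*exp(-2*I*pi/3) + 8*exp(2*I*pi/3)) + (8*exp(-2*I*pi/3) + 4*exp(2*I*pi/3))] = 0/12 = 0
  <chi_rho, chi_2> = (1/12)[1*(3)*conj(1) + 3*(3)*conj(1) + 4*(exp(-2*I*pi/3) + 2*exp(2*I*pi/3))*conj(exp(2*I*pi/3)) + 4*(2*exp(-2*I*pi/3) + exp(2*I*pi/3))*conj(exp(-2*I*pi/3))]
      = (1/12)[(3) + (9) + (8 + 4*exp(2*I*pi/3)) + (8 + 4*exp(-2*I*pi/3))] = 24/12 = 2
  <chi_rho, chi_3> = (1/12)[1*(3)*conj(1) + 3*(3)*conj(1) + 4*(exp(-2*I*pi/3) + 2*exp(2*I*pi/3))*conj(exp(-2*I*pi/3)) + 4*(2*exp(-2*I*pi/3) + exp(2*I*pi/3))*conj(exp(2*I*pi/3))]
      = (1/12)[(3) + (9) + (4 + 8*exp(-2*I*pi/3)) + (4 + 8*exp(2*I*pi/3))] = 12/12 = 1
  <chi_rho, chi_4> = (1/12)[1*(3)*conj(3) + 3*(3)*conj(-1) + 4*(exp(-2*I*pi/3) + 2*exp(2*I*pi/3))*conj(0) + 4*(2*exp(-2*I*pi/3) + exp(2*I*pi/3))*conj(0)]
      = (1/12)[(9) + (-9) + (0) + (0)] = 0/12 = 0
(Exp terms are combined using exp(i*s)*conj(exp(i*t)) = exp(i*(s-t)), and sums of them are collapsed using the identity that for every m > 1 the m distinct m-th roots of unity sum to 0, e.g. 1 + exp(2*I*pi/3) + exp(-2*I*pi/3) = 0.)
Dimension check: dim(rho) = sum (mult * dim) = 0*1 + 2*1 + 1*1 + 0*3 = 3 = chi_rho(e) = 3.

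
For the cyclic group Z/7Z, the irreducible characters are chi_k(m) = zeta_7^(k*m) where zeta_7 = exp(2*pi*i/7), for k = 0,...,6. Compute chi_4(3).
chi_4(3) = zeta_7^12 = exp(-4*I*pi/7)

Argument: chi_4(3) = zeta_7^(4*3) = zeta_7^12. Since zeta_7^7 = 1, this equals zeta_7^5 = exp(2*pi*i*5/7) = exp(-4*I*pi/7).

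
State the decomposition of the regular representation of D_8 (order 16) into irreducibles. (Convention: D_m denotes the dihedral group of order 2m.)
Each irreducible V_i of dimension d_i appears with multiplicity d_i, i.e. rho_reg = (direct sum over all irreducibles V_i) d_i V_i. The irreducible dimensions for D_8 are 1, 1, 1, 1, 2, 2, 2: 4 irreducibles of dimension 1, each with multiplicity 1; 3 irreducibles of dimension 2, each with multiplicity 2. Total dimension 4*1*1 + 3*2*2 = 16 = |G|.

Justification: General theorem: in the regular representation of a finite group G, each irreducible appears with multiplicity equal to its dimension. Check: dim(rho_reg) = sum d_i^2 = 1 + 1 + 1 + 1 + 4 + 4 + 4 = 16 = |G|.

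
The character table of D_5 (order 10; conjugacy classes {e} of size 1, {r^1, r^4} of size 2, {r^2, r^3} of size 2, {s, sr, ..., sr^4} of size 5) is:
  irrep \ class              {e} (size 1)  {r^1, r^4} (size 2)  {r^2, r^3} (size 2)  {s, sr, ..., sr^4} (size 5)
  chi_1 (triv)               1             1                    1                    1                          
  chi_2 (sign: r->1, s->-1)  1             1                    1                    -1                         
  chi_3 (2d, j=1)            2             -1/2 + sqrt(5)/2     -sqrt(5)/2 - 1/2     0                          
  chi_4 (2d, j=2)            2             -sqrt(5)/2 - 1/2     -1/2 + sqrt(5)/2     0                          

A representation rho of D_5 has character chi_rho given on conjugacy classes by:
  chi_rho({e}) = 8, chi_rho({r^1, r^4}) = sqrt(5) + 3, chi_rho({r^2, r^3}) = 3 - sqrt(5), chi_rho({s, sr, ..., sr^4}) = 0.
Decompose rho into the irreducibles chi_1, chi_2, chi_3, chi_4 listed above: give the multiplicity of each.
Multiplicities: chi_1: 2, chi_2: 2, chi_3: 2, chi_4: 0.

Use <chi_rho, chi> = (1/|G|) sum_C |C| * chi_rho(C) * conj(chi(C)) with |G| = 10 for each irreducible chi in the table:
  <chi_rho, chi_1> = (1/10)[1*(8)*conj(1) + 2*(sqrt(5) + 3)*conj(1) + 2*(3 - sqrt(5))*conj(1) + 5*(0)*conj(1)]
      = (1/10)[(8) + (2*sqrt(5) + 6) + (6 - 2*sqrt(5)) + (0)] = 20/10 = 2
  <chi_rho, chi_2> = (1/10)[1*(8)*conj(1) + 2*(sqrt(5) + 3)*conj(1) + 2*(3 - sqrt(5))*conj(1) + 5*(0)*conj(-1)]
      = (1/10)[(8) + (2*sqrt(5) + 6) + (6 - 2*sqrt(5)) + (0)] = 20/10 = 2
  <chi_rho, chi_3> = (1/10)[1*(8)*conj(2) + 2*(sqrt(5) + 3)*conj(-1/2 + sqrt(5)/2) + 2*(3 - sqrt(5))*conj(-sqrt(5)/2 - 1/2) + 5*(0)*conj(0)]
      = (1/10)[(16) + (2 + 2*sqrt(5)) + (2 - 2*sqrt(5)) + (0)] = 20/10 = 2
  <chi_rho, chi_4> = (1/10)[1*(8)*conj(2) + 2*(sqrt(5) + 3)*conj(-sqrt(5)/2 - 1/2) + 2*(3 - sqrt(5))*conj(-1/2 + sqrt(5)/2) + 5*(0)*conj(0)]
      = (1/10)[(16) + (-4*sqrt(5) - 8) + (-8 + 4*sqrt(5)) + (0)] = 0/10 = 0
Dimension check: dim(rho) = sum (mult * dim) = 2*1 + 2*1 + 2*2 + 0*2 = 8 = chi_rho(e) = 8.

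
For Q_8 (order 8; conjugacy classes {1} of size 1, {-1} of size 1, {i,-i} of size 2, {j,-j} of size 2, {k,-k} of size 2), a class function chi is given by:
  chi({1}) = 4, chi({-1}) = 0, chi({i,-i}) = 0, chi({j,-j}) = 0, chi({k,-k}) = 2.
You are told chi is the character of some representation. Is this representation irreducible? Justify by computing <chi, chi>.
Not irreducible (reducible): <chi, chi> = 3 > 1.

Argument: <chi, chi> = (1/|G|) sum_C |C| * |chi(C)|^2 = (1/8)[1*|4|^2 + 1*|0|^2 + 2*|0|^2 + 2*|0|^2 + 2*|2|^2]
  = (1/8)[(16) + (0) + (0) + (0) + (8)] = 24/8 = 3.
A character is irreducible iff <chi, chi> = 1, so this representation is reducible.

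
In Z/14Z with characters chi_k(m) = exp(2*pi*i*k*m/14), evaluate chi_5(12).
chi_5(12) = zeta_14^60 = exp(4*I*pi/7)

Argument: chi_5(12) = zeta_14^(5*12) = zeta_14^60. Since zeta_14^14 = 1, this equals zeta_14^4 = exp(2*pi*i*4/14) = exp(4*I*pi/7).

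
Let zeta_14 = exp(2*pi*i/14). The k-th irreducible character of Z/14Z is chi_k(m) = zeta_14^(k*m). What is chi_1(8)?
chi_1(8) = zeta_14^8 = exp(-6*I*pi/7)

Justification: chi_1(8) = zeta_14^(1*8) = zeta_14^8. Since zeta_14^14 = 1, this equals zeta_14^8 = exp(2*pi*i*8/14) = exp(-6*I*pi/7).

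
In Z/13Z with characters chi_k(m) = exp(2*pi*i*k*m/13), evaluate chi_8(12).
chi_8(12) = zeta_13^96 = exp(10*I*pi/13)

Argument: chi_8(12) = zeta_13^(8*12) = zeta_13^96. Since zeta_13^13 = 1, this equals zeta_13^5 = exp(2*pi*i*5/13) = exp(10*I*pi/13).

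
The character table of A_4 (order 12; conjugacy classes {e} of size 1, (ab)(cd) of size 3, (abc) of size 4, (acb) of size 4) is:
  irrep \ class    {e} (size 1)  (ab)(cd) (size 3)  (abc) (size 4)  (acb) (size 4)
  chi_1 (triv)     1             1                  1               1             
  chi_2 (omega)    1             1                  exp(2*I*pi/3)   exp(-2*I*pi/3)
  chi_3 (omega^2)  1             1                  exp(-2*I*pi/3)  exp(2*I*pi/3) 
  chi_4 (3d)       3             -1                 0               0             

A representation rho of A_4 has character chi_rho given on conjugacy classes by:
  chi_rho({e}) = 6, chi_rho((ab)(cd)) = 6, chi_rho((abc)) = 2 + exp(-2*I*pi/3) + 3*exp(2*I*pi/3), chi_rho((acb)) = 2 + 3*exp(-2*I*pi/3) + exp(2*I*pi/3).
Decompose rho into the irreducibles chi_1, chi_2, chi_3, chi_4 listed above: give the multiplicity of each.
Multiplicities: chi_1: 2, chi_2: 3, chi_3: 1, chi_4: 0.

Derivation: Use <chi_rho, chi> = (1/|G|) sum_C |C| * chi_rho(C) * conj(chi(C)) with |G| = 12 for each irreducible chi in the table:
  <chi_rho, chi_1> = (1/12)[1*(6)*conj(1) + 3*(6)*conj(1) + 4*(2 + exp(-2*I*pi/3) + 3*exp(2*I*pi/3))*conj(1) + 4*(2 + 3*exp(-2*I*pi/3) + exp(2*I*pi/3))*conj(1)]
      = (1/12)[(6) + (18) + (8 + 4*exp(-2*I*pi/3) + 12*exp(2*I*pi/3)) + (8 + 12*exp(-2*I*pi/3) + 4*exp(2*I*pi/3))] = 24/12 = 2
  <chi_rho, chi_2> = (1/12)[1*(6)*conj(1) + 3*(6)*conj(1) + 4*(2 + exp(-2*I*pi/3) + 3*exp(2*I*pi/3))*conj(exp(2*I*pi/3)) + 4*(2 + 3*exp(-2*I*pi/3) + exp(2*I*pi/3))*conj(exp(-2*I*pi/3))]
      = (1/12)[(6) + (18) + (12 + 8*exp(-2*I*pi/3) + 4*exp(2*I*pi/3)) + (12 + 4*exp(-2*I*pi/3) + 8*exp(2*I*pi/3))] = 36/12 = 3
  <chi_rho, chi_3> = (1/12)[1*(6)*conj(1) + 3*(6)*conj(1) + 4*(2 + exp(-2*I*pi/3) + 3*exp(2*I*pi/3))*conj(exp(-2*I*pi/3)) + 4*(2 + 3*exp(-2*I*pi/3) + exp(2*I*pi/3))*conj(exp(2*I*pi/3))]
      = (1/12)[(6) + (18) + (4 + 12*exp(-2*I*pi/3) + 8*exp(2*I*pi/3)) + (4 + 8*exp(-2*I*pi/3) + 12*exp(2*I*pi/3))] = 12/12 = 1
  <chi_rho, chi_4> = (1/12)[1*(6)*conj(3) + 3*(6)*conj(-1) + 4*(2 + exp(-2*I*pi/3) + 3*exp(2*I*pi/3))*conj(0) + 4*(2 + 3*exp(-2*I*pi/3) + exp(2*I*pi/3))*conj(0)]
      = (1/12)[(18) + (-18) + (0) + (0)] = 0/12 = 0
(Exp terms are combined using exp(i*s)*conj(exp(i*t)) = exp(i*(s-t)), and sums of them are collapsed using the identity that for every m > 1 the m distinct m-th roots of unity sum to 0, e.g. 1 + exp(2*I*pi/3) + exp(-2*I*pi/3) = 0.)
Dimension check: dim(rho) = sum (mult * dim) = 2*1 + 3*1 + 1*1 + 0*3 = 6 = chi_rho(e) = 6.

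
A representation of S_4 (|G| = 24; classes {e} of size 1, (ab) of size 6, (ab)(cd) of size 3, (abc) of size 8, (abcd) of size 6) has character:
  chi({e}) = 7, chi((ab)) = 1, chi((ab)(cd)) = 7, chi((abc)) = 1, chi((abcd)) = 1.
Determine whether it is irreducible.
Not irreducible (reducible): <chi, chi> = 9 > 1.

Working: <chi, chi> = (1/|G|) sum_C |C| * |chi(C)|^2 = (1/24)[1*|7|^2 + 6*|1|^2 + 3*|7|^2 + 8*|1|^2 + 6*|1|^2]
  = (1/24)[(49) + (6) + (147) + (8) + (6)] = 216/24 = 9.
A character is irreducible iff <chi, chi> = 1, so this representation is reducible.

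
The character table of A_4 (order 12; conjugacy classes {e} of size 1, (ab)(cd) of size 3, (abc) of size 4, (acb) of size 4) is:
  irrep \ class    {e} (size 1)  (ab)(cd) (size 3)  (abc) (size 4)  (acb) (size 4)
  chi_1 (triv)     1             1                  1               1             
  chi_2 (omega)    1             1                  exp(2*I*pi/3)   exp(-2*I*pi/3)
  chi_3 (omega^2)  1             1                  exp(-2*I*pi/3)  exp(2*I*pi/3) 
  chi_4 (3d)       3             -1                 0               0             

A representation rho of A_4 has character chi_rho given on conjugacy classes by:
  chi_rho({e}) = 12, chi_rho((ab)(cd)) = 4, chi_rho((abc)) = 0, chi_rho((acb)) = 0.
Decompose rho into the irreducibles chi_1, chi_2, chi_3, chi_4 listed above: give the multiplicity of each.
Multiplicities: chi_1: 2, chi_2: 2, chi_3: 2, chi_4: 2.

Explanation: Use <chi_rho, chi> = (1/|G|) sum_C |C| * chi_rho(C) * conj(chi(C)) with |G| = 12 for each irreducible chi in the table:
  <chi_rho, chi_1> = (1/12)[1*(12)*conj(1) + 3*(4)*conj(1) + 4*(0)*conj(1) + 4*(0)*conj(1)]
      = (1/12)[(12) + (12) + (0) + (0)] = 24/12 = 2
  <chi_rho, chi_2> = (1/12)[1*(12)*conj(1) + 3*(4)*conj(1) + 4*(0)*conj(exp(2*I*pi/3)) + 4*(0)*conj(exp(-2*I*pi/3))]
      = (1/12)[(12) + (12) + (0) + (0)] = 24/12 = 2
  <chi_rho, chi_3> = (1/12)[1*(12)*conj(1) + 3*(4)*conj(1) + 4*(0)*conj(exp(-2*I*pi/3)) + 4*(0)*conj(exp(2*I*pi/3))]
      = (1/12)[(12) + (12) + (0) + (0)] = 24/12 = 2
  <chi_rho, chi_4> = (1/12)[1*(12)*conj(3) + 3*(4)*conj(-1) + 4*(0)*conj(0) + 4*(0)*conj(0)]
      = (1/12)[(36) + (-12) + (0) + (0)] = 24/12 = 2
(Exp terms are combined using exp(i*s)*conj(exp(i*t)) = exp(i*(s-t)), and sums of them are collapsed using the identity that for every m > 1 the m distinct m-th roots of unity sum to 0, e.g. 1 + exp(2*I*pi/3) + exp(-2*I*pi/3) = 0.)
Dimension check: dim(rho) = sum (mult * dim) = 2*1 + 2*1 + 2*1 + 2*3 = 12 = chi_rho(e) = 12.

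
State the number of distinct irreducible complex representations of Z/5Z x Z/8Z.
40

Derivation: The number of irreducible complex representations of a finite group equals its number of conjugacy classes. Z/5Z x Z/8Z is abelian of order 40, so every element is its own conjugacy class: 40 classes, so Z/5Z x Z/8Z (order 40) has exactly 40 irreducible complex representations.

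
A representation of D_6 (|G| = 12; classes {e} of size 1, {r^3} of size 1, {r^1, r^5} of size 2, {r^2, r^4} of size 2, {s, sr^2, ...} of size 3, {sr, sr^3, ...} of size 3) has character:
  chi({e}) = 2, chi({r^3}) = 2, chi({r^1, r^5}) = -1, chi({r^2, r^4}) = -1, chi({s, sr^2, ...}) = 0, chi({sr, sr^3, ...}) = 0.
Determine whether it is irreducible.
Irreducible: <chi, chi> = 1.

Proof sketch: <chi, chi> = (1/|G|) sum_C |C| * |chi(C)|^2 = (1/12)[1*|2|^2 + 1*|2|^2 + 2*|-1|^2 + 2*|-1|^2 + 3*|0|^2 + 3*|0|^2]
  = (1/12)[(4) + (4) + (2) + (2) + (0) + (0)] = 12/12 = 1.
A character is irreducible iff <chi, chi> = 1, so this representation is irreducible.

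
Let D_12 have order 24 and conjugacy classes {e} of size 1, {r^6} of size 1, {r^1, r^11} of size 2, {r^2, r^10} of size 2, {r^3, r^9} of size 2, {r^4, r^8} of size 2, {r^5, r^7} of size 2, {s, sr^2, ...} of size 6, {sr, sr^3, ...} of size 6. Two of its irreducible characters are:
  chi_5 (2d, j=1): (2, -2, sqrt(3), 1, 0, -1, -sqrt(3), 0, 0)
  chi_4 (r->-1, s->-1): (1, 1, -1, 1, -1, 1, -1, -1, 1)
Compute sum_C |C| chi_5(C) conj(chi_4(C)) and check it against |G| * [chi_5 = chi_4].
Sum = 0; so <chi_5, chi_4> = 0 (distinct irreducibles are orthogonal).

Explanation: Compute term by term over conjugacy classes (|C| * chi_5(C) * conj(chi_4(C))):
  1*(2)*conj(1) + 1*(-2)*conj(1) + 2*(sqrt(3))*conj(-1) + 2*(1)*conj(1) + 2*(0)*conj(-1) + 2*(-1)*conj(1) + 2*(-sqrt(3))*conj(-1) + 6*(0)*conj(-1) + 6*(0)*conj(1)
  = (2) + (-2) + (-2*sqrt(3)) + (2) + (0) + (-2) + (2*sqrt(3)) + (0) + (0)
  = 0.
Dividing by |G| = 24 gives 0/24 = 0, matching the row-orthogonality relation <chi_5, chi_4> = [chi_5 = chi_4].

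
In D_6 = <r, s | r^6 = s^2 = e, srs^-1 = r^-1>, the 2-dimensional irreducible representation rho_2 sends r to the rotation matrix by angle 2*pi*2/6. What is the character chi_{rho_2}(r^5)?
chi_{rho_2}(r^5) = 2*cos(2*pi*2*5/6) = -1

Details: rho_2(r^5) is rotation by angle 2*pi*2*5/6, whose trace is 2*cos(2*pi*2*5/6) = -1.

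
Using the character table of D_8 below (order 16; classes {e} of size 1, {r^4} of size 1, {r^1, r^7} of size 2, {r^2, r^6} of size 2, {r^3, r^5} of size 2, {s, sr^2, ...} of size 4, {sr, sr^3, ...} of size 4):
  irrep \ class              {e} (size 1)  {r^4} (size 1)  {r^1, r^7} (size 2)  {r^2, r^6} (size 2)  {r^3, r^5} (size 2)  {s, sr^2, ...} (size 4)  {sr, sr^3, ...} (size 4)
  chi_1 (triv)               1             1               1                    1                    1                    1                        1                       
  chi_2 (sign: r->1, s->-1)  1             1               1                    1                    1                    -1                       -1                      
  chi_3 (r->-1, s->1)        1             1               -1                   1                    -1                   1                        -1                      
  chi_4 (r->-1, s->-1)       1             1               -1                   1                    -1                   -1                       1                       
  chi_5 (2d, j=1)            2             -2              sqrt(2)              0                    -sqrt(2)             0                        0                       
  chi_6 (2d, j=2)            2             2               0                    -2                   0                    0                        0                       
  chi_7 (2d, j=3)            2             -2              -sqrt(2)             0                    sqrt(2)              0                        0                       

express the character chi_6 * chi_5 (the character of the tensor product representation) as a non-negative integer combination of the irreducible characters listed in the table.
chi_6 tensor chi_5 = chi_5 + chi_7 (all other irreducibles have multiplicity 0).

Argument: The character of a tensor product is the pointwise product (chi_6 * chi_5)(C) = chi_6(C) * chi_5(C):
  {e}: (2)*(2), {r^4}: (2)*(-2), {r^1, r^7}: (0)*(sqrt(2)), {r^2, r^6}: (-2)*(0), {r^3, r^5}: (0)*(-sqrt(2)), {s, sr^2, ...}: (0)*(0), {sr, sr^3, ...}: (0)*(0)
so (chi_6 * chi_5) takes values
  {e} -> 4, {r^4} -> -4, {r^1, r^7} -> 0, {r^2, r^6} -> 0, {r^3, r^5} -> 0, {s, sr^2, ...} -> 0, {sr, sr^3, ...} -> 0.
Now take the inner product of this character with each irreducible chi from the table, <chi_6*chi_5, chi> = (1/16) sum_C |C| (chi_6*chi_5)(C) conj(chi(C)):
  <chi_6*chi_5, chi_1> = (1/16)[1*(4)*conj(1) + 1*(-4)*conj(1) + 2*(0)*conj(1) + 2*(0)*conj(1) + 2*(0)*conj(1) + 4*(0)*conj(1) + 4*(0)*conj(1)]
      = (1/16)[(4) + (-4) + (0) + (0) + (0) + (0) + (0)] = 0/16 = 0
  <chi_6*chi_5, chi_2> = (1/16)[1*(4)*conj(1) + 1*(-4)*conj(1) + 2*(0)*conj(1) + 2*(0)*conj(1) + 2*(0)*conj(1) + 4*(0)*conj(-1) + 4*(0)*conj(-1)]
      = (1/16)[(4) + (-4) + (0) + (0) + (0) + (0) + (0)] = 0/16 = 0
  <chi_6*chi_5, chi_3> = (1/16)[1*(4)*conj(1) + 1*(-4)*conj(1) + 2*(0)*conj(-1) + 2*(0)*conj(1) + 2*(0)*conj(-1) + 4*(0)*conj(1) + 4*(0)*conj(-1)]
      = (1/16)[(4) + (-4) + (0) + (0) + (0) + (0) + (0)] = 0/16 = 0
  <chi_6*chi_5, chi_4> = (1/16)[1*(4)*conj(1) + 1*(-4)*conj(1) + 2*(0)*conj(-1) + 2*(0)*conj(1) + 2*(0)*conj(-1) + 4*(0)*conj(-1) + 4*(0)*conj(1)]
      = (1/16)[(4) + (-4) + (0) + (0) + (0) + (0) + (0)] = 0/16 = 0
  <chi_6*chi_5, chi_5> = (1/16)[1*(4)*conj(2) + 1*(-4)*conj(-2) + 2*(0)*conj(sqrt(2)) + 2*(0)*conj(0) + 2*(0)*conj(-sqrt(2)) + 4*(0)*conj(0) + 4*(0)*conj(0)]
      = (1/16)[(8) + (8) + (0) + (0) + (0) + (0) + (0)] = 16/16 = 1
  <chi_6*chi_5, chi_6> = (1/16)[1*(4)*conj(2) + 1*(-4)*conj(2) + 2*(0)*conj(0) + 2*(0)*conj(-2) + 2*(0)*conj(0) + 4*(0)*conj(0) + 4*(0)*conj(0)]
      = (1/16)[(8) + (-8) + (0) + (0) + (0) + (0) + (0)] = 0/16 = 0
  <chi_6*chi_5, chi_7> = (1/16)[1*(4)*conj(2) + 1*(-4)*conj(-2) + 2*(0)*conj(-sqrt(2)) + 2*(0)*conj(0) + 2*(0)*conj(sqrt(2)) + 4*(0)*conj(0) + 4*(0)*conj(0)]
      = (1/16)[(8) + (8) + (0) + (0) + (0) + (0) + (0)] = 16/16 = 1
Hence the multiplicities are chi_5: 1, chi_7: 1. Dimension check: dim(chi_6)*dim(chi_5) = 2*2 = 4 and sum (mult * dim) = 1*2 + 1*2 = 4.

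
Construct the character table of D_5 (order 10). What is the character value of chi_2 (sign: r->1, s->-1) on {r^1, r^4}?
Conjugacy classes: {e} of size 1, {r^1, r^4} of size 2, {r^2, r^3} of size 2, {s, sr, ..., sr^4} of size 5.
Character table:
  irrep \ class              {e} (size 1)  {r^1, r^4} (size 2)  {r^2, r^3} (size 2)  {s, sr, ..., sr^4} (size 5)
  chi_1 (triv)               1             1                    1                    1                          
  chi_2 (sign: r->1, s->-1)  1             1                    1                    -1                         
  chi_3 (2d, j=1)            2             -1/2 + sqrt(5)/2     -sqrt(5)/2 - 1/2     0                          
  chi_4 (2d, j=2)            2             -sqrt(5)/2 - 1/2     -1/2 + sqrt(5)/2     0                          

Spot check: chi_2 (sign: r->1, s->-1) on {r^1, r^4} = 1.

Proof sketch: D_5 has order 2*5 = 10 with 4 conjugacy classes, hence 4 irreducibles. Sum of squared dims 1 + 1 + 4 + 4 = 10 = |G|. Linear characters come from the abelianisation; the 2-dimensional irreps have character r^k -> 2*cos(2*pi*j*k/5), reflections -> 0.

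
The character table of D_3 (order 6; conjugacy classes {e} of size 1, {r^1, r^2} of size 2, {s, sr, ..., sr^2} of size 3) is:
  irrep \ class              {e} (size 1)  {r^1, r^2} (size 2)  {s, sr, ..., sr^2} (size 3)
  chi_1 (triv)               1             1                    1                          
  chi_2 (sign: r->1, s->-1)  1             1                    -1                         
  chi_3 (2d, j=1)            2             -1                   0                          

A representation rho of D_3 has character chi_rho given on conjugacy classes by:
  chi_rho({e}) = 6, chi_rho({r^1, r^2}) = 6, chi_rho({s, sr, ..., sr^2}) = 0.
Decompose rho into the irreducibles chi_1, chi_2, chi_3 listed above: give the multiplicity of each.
Multiplicities: chi_1: 3, chi_2: 3, chi_3: 0.

Why: Use <chi_rho, chi> = (1/|G|) sum_C |C| * chi_rho(C) * conj(chi(C)) with |G| = 6 for each irreducible chi in the table:
  <chi_rho, chi_1> = (1/6)[1*(6)*conj(1) + 2*(6)*conj(1) + 3*(0)*conj(1)]
      = (1/6)[(6) + (12) + (0)] = 18/6 = 3
  <chi_rho, chi_2> = (1/6)[1*(6)*conj(1) + 2*(6)*conj(1) + 3*(0)*conj(-1)]
      = (1/6)[(6) + (12) + (0)] = 18/6 = 3
  <chi_rho, chi_3> = (1/6)[1*(6)*conj(2) + 2*(6)*conj(-1) + 3*(0)*conj(0)]
      = (1/6)[(12) + (-12) + (0)] = 0/6 = 0
Dimension check: dim(rho) = sum (mult * dim) = 3*1 + 3*1 + 0*2 = 6 = chi_rho(e) = 6.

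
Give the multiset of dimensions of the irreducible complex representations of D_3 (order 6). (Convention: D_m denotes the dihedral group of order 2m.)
Dimensions: 1, 1, 2

Explanation: There are 3 irreducibles (= number of conjugacy classes). Their dimensions d_i satisfy sum d_i^2 = |G| = 6: 1 + 1 + 4 = 6.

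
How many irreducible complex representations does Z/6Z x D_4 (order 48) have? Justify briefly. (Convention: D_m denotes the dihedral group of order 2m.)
30

Proof sketch: The number of irreducible complex representations of a finite group equals its number of conjugacy classes. For a direct product, #classes(G x H) = #classes(G) * #classes(H). Z/6Z has 6 classes (abelian), D_4 has 5 classes, so 6 * 5 = 30, so Z/6Z x D_4 (order 48) has exactly 30 irreducible complex representations.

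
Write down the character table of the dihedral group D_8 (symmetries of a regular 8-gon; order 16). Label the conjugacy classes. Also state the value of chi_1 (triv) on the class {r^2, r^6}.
Conjugacy classes: {e} of size 1, {r^4} of size 1, {r^1, r^7} of size 2, {r^2, r^6} of size 2, {r^3, r^5} of size 2, {s, sr^2, ...} of size 4, {sr, sr^3, ...} of size 4.
Character table:
  irrep \ class              {e} (size 1)  {r^4} (size 1)  {r^1, r^7} (size 2)  {r^2, r^6} (size 2)  {r^3, r^5} (size 2)  {s, sr^2, ...} (size 4)  {sr, sr^3, ...} (size 4)
  chi_1 (triv)               1             1               1                    1                    1                    1                        1                       
  chi_2 (sign: r->1, s->-1)  1             1               1                    1                    1                    -1                       -1                      
  chi_3 (r->-1, s->1)        1             1               -1                   1                    -1                   1                        -1                      
  chi_4 (r->-1, s->-1)       1             1               -1                   1                    -1                   -1                       1                       
  chi_5 (2d, j=1)            2             -2              sqrt(2)              0                    -sqrt(2)             0                        0                       
  chi_6 (2d, j=2)            2             2               0                    -2                   0                    0                        0                       
  chi_7 (2d, j=3)            2             -2              -sqrt(2)             0                    sqrt(2)              0                        0                       

Spot check: chi_1 (triv) on {r^2, r^6} = 1.

Argument: D_8 has order 2*8 = 16 with 7 conjugacy classes, hence 7 irreducibles. Sum of squared dims 1 + 1 + 1 + 1 + 4 + 4 + 4 = 16 = |G|. Linear characters come from the abelianisation; the 2-dimensional irreps have character r^k -> 2*cos(2*pi*j*k/8), reflections -> 0.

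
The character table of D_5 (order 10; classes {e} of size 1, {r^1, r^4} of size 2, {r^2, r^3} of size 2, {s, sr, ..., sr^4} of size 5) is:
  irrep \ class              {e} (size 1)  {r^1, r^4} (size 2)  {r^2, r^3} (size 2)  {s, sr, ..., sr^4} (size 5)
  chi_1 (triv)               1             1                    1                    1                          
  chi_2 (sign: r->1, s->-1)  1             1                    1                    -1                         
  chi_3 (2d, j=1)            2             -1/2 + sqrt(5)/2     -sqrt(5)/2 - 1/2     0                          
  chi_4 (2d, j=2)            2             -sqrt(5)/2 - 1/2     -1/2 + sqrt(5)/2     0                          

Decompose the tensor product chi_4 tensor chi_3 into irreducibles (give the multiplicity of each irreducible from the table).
chi_4 tensor chi_3 = chi_3 + chi_4 (all other irreducibles have multiplicity 0).

Why: The character of a tensor product is the pointwise product (chi_4 * chi_3)(C) = chi_4(C) * chi_3(C):
  {e}: (2)*(2), {r^1, r^4}: (-sqrt(5)/2 - 1/2)*(-1/2 + sqrt(5)/2), {r^2, r^3}: (-1/2 + sqrt(5)/2)*(-sqrt(5)/2 - 1/2), {s, sr, ..., sr^4}: (0)*(0)
so (chi_4 * chi_3) takes values
  {e} -> 4, {r^1, r^4} -> -1, {r^2, r^3} -> -1, {s, sr, ..., sr^4} -> 0.
Now take the inner product of this character with each irreducible chi from the table, <chi_4*chi_3, chi> = (1/10) sum_C |C| (chi_4*chi_3)(C) conj(chi(C)):
  <chi_4*chi_3, chi_1> = (1/10)[1*(4)*conj(1) + 2*(-1)*conj(1) + 2*(-1)*conj(1) + 5*(0)*conj(1)]
      = (1/10)[(4) + (-2) + (-2) + (0)] = 0/10 = 0
  <chi_4*chi_3, chi_2> = (1/10)[1*(4)*conj(1) + 2*(-1)*conj(1) + 2*(-1)*conj(1) + 5*(0)*conj(-1)]
      = (1/10)[(4) + (-2) + (-2) + (0)] = 0/10 = 0
  <chi_4*chi_3, chi_3> = (1/10)[1*(4)*conj(2) + 2*(-1)*conj(-1/2 + sqrt(5)/2) + 2*(-1)*conj(-sqrt(5)/2 - 1/2) + 5*(0)*conj(0)]
      = (1/10)[(8) + (1 - sqrt(5)) + (1 + sqrt(5)) + (0)] = 10/10 = 1
  <chi_4*chi_3, chi_4> = (1/10)[1*(4)*conj(2) + 2*(-1)*conj(-sqrt(5)/2 - 1/2) + 2*(-1)*conj(-1/2 + sqrt(5)/2) + 5*(0)*conj(0)]
      = (1/10)[(8) + (1 + sqrt(5)) + (1 - sqrt(5)) + (0)] = 10/10 = 1
Hence the multiplicities are chi_3: 1, chi_4: 1. Dimension check: dim(chi_4)*dim(chi_3) = 2*2 = 4 and sum (mult * dim) = 1*2 + 1*2 = 4.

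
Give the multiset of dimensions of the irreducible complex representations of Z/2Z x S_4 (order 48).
Dimensions: 1, 1, 1, 1, 2, 2, 3, 3, 3, 3

Solution. There are 10 irreducibles (= number of conjugacy classes). Their dimensions d_i satisfy sum d_i^2 = |G| = 48: 1 + 1 + 1 + 1 + 4 + 4 + 9 + 9 + 9 + 9 = 48. (For the product with Z/2Z: each of the 2 1-dim characters of Z/2Z tensors with each irrep of S_4, giving 2 copies of each S_4-dimension.)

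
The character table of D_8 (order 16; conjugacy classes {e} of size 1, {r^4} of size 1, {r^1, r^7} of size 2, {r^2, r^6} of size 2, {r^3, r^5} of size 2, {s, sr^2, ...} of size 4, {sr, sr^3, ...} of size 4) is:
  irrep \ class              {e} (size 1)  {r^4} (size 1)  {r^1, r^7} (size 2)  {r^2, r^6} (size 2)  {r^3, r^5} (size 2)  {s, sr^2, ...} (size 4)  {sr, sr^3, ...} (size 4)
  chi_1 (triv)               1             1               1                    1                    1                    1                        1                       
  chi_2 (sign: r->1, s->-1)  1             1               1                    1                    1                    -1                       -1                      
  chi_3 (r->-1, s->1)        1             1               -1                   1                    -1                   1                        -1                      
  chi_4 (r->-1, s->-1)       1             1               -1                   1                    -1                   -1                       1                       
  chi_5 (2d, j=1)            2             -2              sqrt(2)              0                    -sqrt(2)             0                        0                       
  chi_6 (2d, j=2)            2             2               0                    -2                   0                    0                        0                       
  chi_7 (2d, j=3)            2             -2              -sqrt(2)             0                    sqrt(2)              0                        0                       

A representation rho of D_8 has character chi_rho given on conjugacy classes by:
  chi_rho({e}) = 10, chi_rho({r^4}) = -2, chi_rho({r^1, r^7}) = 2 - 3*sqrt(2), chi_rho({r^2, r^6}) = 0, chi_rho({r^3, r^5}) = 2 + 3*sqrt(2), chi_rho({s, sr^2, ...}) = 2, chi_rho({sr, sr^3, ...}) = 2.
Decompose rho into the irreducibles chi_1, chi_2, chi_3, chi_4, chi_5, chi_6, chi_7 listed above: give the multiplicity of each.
Multiplicities: chi_1: 2, chi_2: 0, chi_3: 0, chi_4: 0, chi_5: 0, chi_6: 1, chi_7: 3.

Derivation: Use <chi_rho, chi> = (1/|G|) sum_C |C| * chi_rho(C) * conj(chi(C)) with |G| = 16 for each irreducible chi in the table:
  <chi_rho, chi_1> = (1/16)[1*(10)*conj(1) + 1*(-2)*conj(1) + 2*(2 - 3*sqrt(2))*conj(1) + 2*(0)*conj(1) + 2*(2 + 3*sqrt(2))*conj(1) + 4*(2)*conj(1) + 4*(2)*conj(1)]
      = (1/16)[(10) + (-2) + (4 - 6*sqrt(2)) + (0) + (4 + 6*sqrt(2)) + (8) + (8)] = 32/16 = 2
  <chi_rho, chi_2> = (1/16)[1*(10)*conj(1) + 1*(-2)*conj(1) + 2*(2 - 3*sqrt(2))*conj(1) + 2*(0)*conj(1) + 2*(2 + 3*sqrt(2))*conj(1) + 4*(2)*conj(-1) + 4*(2)*conj(-1)]
      = (1/16)[(10) + (-2) + (4 - 6*sqrt(2)) + (0) + (4 + 6*sqrt(2)) + (-8) + (-8)] = 0/16 = 0
  <chi_rho, chi_3> = (1/16)[1*(10)*conj(1) + 1*(-2)*conj(1) + 2*(2 - 3*sqrt(2))*conj(-1) + 2*(0)*conj(1) + 2*(2 + 3*sqrt(2))*conj(-1) + 4*(2)*conj(1) + 4*(2)*conj(-1)]
      = (1/16)[(10) + (-2) + (-4 + 6*sqrt(2)) + (0) + (-6*sqrt(2) - 4) + (8) + (-8)] = 0/16 = 0
  <chi_rho, chi_4> = (1/16)[1*(10)*conj(1) + 1*(-2)*conj(1) + 2*(2 - 3*sqrt(2))*conj(-1) + 2*(0)*conj(1) + 2*(2 + 3*sqrt(2))*conj(-1) + 4*(2)*conj(-1) + 4*(2)*conj(1)]
      = (1/16)[(10) + (-2) + (-4 + 6*sqrt(2)) + (0) + (-6*sqrt(2) - 4) + (-8) + (8)] = 0/16 = 0
  <chi_rho, chi_5> = (1/16)[1*(10)*conj(2) + 1*(-2)*conj(-2) + 2*(2 - 3*sqrt(2))*conj(sqrt(2)) + 2*(0)*conj(0) + 2*(2 + 3*sqrt(2))*conj(-sqrt(2)) + 4*(2)*conj(0) + 4*(2)*conj(0)]
      = (1/16)[(20) + (4) + (-12 + 4*sqrt(2)) + (0) + (-12 - 4*sqrt(2)) + (0) + (0)] = 0/16 = 0
  <chi_rho, chi_6> = (1/16)[1*(10)*conj(2) + 1*(-2)*conj(2) + 2*(2 - 3*sqrt(2))*conj(0) + 2*(0)*conj(-2) + 2*(2 + 3*sqrt(2))*conj(0) + 4*(2)*conj(0) + 4*(2)*conj(0)]
      = (1/16)[(20) + (-4) + (0) + (0) + (0) + (0) + (0)] = 16/16 = 1
  <chi_rho, chi_7> = (1/16)[1*(10)*conj(2) + 1*(-2)*conj(-2) + 2*(2 - 3*sqrt(2))*conj(-sqrt(2)) + 2*(0)*conj(0) + 2*(2 + 3*sqrt(2))*conj(sqrt(2)) + 4*(2)*conj(0) + 4*(2)*conj(0)]
      = (1/16)[(20) + (4) + (12 - 4*sqrt(2)) + (0) + (4*sqrt(2) + 12) + (0) + (0)] = 48/16 = 3
Dimension check: dim(rho) = sum (mult * dim) = 2*1 + 0*1 + 0*1 + 0*1 + 0*2 + 1*2 + 3*2 = 10 = chi_rho(e) = 10.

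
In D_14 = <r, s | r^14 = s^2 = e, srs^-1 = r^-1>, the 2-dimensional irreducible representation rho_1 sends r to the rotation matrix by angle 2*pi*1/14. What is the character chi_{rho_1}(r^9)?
chi_{rho_1}(r^9) = 2*cos(2*pi*1*9/14) = -2*cos(2*pi/7)

rho_1(r^9) is rotation by angle 2*pi*1*9/14, whose trace is 2*cos(2*pi*1*9/14) = -2*cos(2*pi/7).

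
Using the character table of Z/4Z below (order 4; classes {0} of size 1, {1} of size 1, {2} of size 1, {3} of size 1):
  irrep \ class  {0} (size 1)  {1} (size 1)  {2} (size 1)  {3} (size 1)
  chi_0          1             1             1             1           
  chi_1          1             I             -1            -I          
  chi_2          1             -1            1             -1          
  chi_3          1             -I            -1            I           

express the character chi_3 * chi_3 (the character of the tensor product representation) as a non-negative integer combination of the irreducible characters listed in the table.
chi_3 tensor chi_3 = chi_2 (all other irreducibles have multiplicity 0).

Justification: The character of a tensor product is the pointwise product (chi_3 * chi_3)(C) = chi_3(C) * chi_3(C):
  {0}: (1)*(1), {1}: (-I)*(-I), {2}: (-1)*(-1), {3}: (I)*(I)
so (chi_3 * chi_3) takes values
  {0} -> 1, {1} -> -1, {2} -> 1, {3} -> -1.
Now take the inner product of this character with each irreducible chi from the table, <chi_3*chi_3, chi> = (1/4) sum_C |C| (chi_3*chi_3)(C) conj(chi(C)):
  <chi_3*chi_3, chi_0> = (1/4)[1*(1)*conj(1) + 1*(-1)*conj(1) + 1*(1)*conj(1) + 1*(-1)*conj(1)]
      = (1/4)[(1) + (-1) + (1) + (-1)] = 0/4 = 0
  <chi_3*chi_3, chi_1> = (1/4)[1*(1)*conj(1) + 1*(-1)*conj(I) + 1*(1)*conj(-1) + 1*(-1)*conj(-I)]
      = (1/4)[(1) + (I) + (-1) + (-I)] = 0/4 = 0
  <chi_3*chi_3, chi_2> = (1/4)[1*(1)*conj(1) + 1*(-1)*conj(-1) + 1*(1)*conj(1) + 1*(-1)*conj(-1)]
      = (1/4)[(1) + (1) + (1) + (1)] = 4/4 = 1
  <chi_3*chi_3, chi_3> = (1/4)[1*(1)*conj(1) + 1*(-1)*conj(-I) + 1*(1)*conj(-1) + 1*(-1)*conj(I)]
      = (1/4)[(1) + (-I) + (-1) + (I)] = 0/4 = 0
(Exp terms are combined using exp(i*s)*conj(exp(i*t)) = exp(i*(s-t)), and sums of them are collapsed using the identity that for every m > 1 the m distinct m-th roots of unity sum to 0, e.g. 1 + exp(2*I*pi/3) + exp(-2*I*pi/3) = 0.)
Hence the multiplicities are chi_2: 1. Dimension check: dim(chi_3)*dim(chi_3) = 1*1 = 1 and sum (mult * dim) = 1*1 = 1.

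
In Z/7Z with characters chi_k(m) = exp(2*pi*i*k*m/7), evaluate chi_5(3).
chi_5(3) = zeta_7^15 = exp(2*I*pi/7)

Why: chi_5(3) = zeta_7^(5*3) = zeta_7^15. Since zeta_7^7 = 1, this equals zeta_7^1 = exp(2*pi*i*1/7) = exp(2*I*pi/7).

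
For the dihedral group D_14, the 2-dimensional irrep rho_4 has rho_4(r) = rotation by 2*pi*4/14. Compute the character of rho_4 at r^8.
chi_{rho_4}(r^8) = 2*cos(2*pi*4*8/14) = -2*cos(3*pi/7)

Details: rho_4(r^8) is rotation by angle 2*pi*4*8/14, whose trace is 2*cos(2*pi*4*8/14) = -2*cos(3*pi/7).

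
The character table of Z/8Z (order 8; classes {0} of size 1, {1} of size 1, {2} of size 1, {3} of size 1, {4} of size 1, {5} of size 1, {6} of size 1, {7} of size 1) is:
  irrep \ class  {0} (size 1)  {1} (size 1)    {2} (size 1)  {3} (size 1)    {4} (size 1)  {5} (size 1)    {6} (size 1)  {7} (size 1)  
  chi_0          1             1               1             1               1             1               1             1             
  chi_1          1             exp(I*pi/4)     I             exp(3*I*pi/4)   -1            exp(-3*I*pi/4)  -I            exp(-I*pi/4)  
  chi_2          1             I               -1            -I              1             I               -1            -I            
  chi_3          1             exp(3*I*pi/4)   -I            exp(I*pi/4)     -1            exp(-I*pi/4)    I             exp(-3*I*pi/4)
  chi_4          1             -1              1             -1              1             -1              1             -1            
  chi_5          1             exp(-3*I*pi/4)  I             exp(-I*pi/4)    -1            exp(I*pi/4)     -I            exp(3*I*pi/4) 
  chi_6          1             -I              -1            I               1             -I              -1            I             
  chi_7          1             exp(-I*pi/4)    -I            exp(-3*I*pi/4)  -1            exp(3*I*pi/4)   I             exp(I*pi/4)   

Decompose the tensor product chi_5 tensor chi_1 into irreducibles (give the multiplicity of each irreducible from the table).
chi_5 tensor chi_1 = chi_6 (all other irreducibles have multiplicity 0).

Explanation: The character of a tensor product is the pointwise product (chi_5 * chi_1)(C) = chi_5(C) * chi_1(C):
  {0}: (1)*(1), {1}: (exp(-3*I*pi/4))*(exp(I*pi/4)), {2}: (I)*(I), {3}: (exp(-I*pi/4))*(exp(3*I*pi/4)), {4}: (-1)*(-1), {5}: (exp(I*pi/4))*(exp(-3*I*pi/4)), {6}: (-I)*(-I), {7}: (exp(3*I*pi/4))*(exp(-I*pi/4))
so (chi_5 * chi_1) takes values
  {0} -> 1, {1} -> -I, {2} -> -1, {3} -> I, {4} -> 1, {5} -> -I, {6} -> -1, {7} -> I.
Now take the inner product of this character with each irreducible chi from the table, <chi_5*chi_1, chi> = (1/8) sum_C |C| (chi_5*chi_1)(C) conj(chi(C)):
  <chi_5*chi_1, chi_0> = (1/8)[1*(1)*conj(1) + 1*(-I)*conj(1) + 1*(-1)*conj(1) + 1*(I)*conj(1) + 1*(1)*conj(1) + 1*(-I)*conj(1) + 1*(-1)*conj(1) + 1*(I)*conj(1)]
      = (1/8)[(1) + (-I) + (-1) + (I) + (1) + (-I) + (-1) + (I)] = 0/8 = 0
  <chi_5*chi_1, chi_1> = (1/8)[1*(1)*conj(1) + 1*(-I)*conj(exp(I*pi/4)) + 1*(-1)*conj(I) + 1*(I)*conj(exp(3*I*pi/4)) + 1*(1)*conj(-1) + 1*(-I)*conj(exp(-3*I*pi/4)) + 1*(-1)*conj(-I) + 1*(I)*conj(exp(-I*pi/4))]
      = (1/8)[(1) + (-exp(I*pi/4)) + (I) + (exp(-I*pi/4)) + (-1) + (-exp(-3*I*pi/4)) + (-I) + (exp(3*I*pi/4))] = 0/8 = 0
  <chi_5*chi_1, chi_2> = (1/8)[1*(1)*conj(1) + 1*(-I)*conj(I) + 1*(-1)*conj(-1) + 1*(I)*conj(-I) + 1*(1)*conj(1) + 1*(-I)*conj(I) + 1*(-1)*conj(-1) + 1*(I)*conj(-I)]
      = (1/8)[(1) + (-1) + (1) + (-1) + (1) + (-1) + (1) + (-1)] = 0/8 = 0
  <chi_5*chi_1, chi_3> = (1/8)[1*(1)*conj(1) + 1*(-I)*conj(exp(3*I*pi/4)) + 1*(-1)*conj(-I) + 1*(I)*conj(exp(I*pi/4)) + 1*(1)*conj(-1) + 1*(-I)*conj(exp(-I*pi/4)) + 1*(-1)*conj(I) + 1*(I)*conj(exp(-3*I*pi/4))]
      = (1/8)[(1) + (-exp(-I*pi/4)) + (-I) + (exp(I*pi/4)) + (-1) + (-exp(3*I*pi/4)) + (I) + (exp(-3*I*pi/4))] = 0/8 = 0
  <chi_5*chi_1, chi_4> = (1/8)[1*(1)*conj(1) + 1*(-I)*conj(-1) + 1*(-1)*conj(1) + 1*(I)*conj(-1) + 1*(1)*conj(1) + 1*(-I)*conj(-1) + 1*(-1)*conj(1) + 1*(I)*conj(-1)]
      = (1/8)[(1) + (I) + (-1) + (-I) + (1) + (I) + (-1) + (-I)] = 0/8 = 0
  <chi_5*chi_1, chi_5> = (1/8)[1*(1)*conj(1) + 1*(-I)*conj(exp(-3*I*pi/4)) + 1*(-1)*conj(I) + 1*(I)*conj(exp(-I*pi/4)) + 1*(1)*conj(-1) + 1*(-I)*conj(exp(I*pi/4)) + 1*(-1)*conj(-I) + 1*(I)*conj(exp(3*I*pi/4))]
      = (1/8)[(1) + (-exp(-3*I*pi/4)) + (I) + (exp(3*I*pi/4)) + (-1) + (-exp(I*pi/4)) + (-I) + (exp(-I*pi/4))] = 0/8 = 0
  <chi_5*chi_1, chi_6> = (1/8)[1*(1)*conj(1) + 1*(-I)*conj(-I) + 1*(-1)*conj(-1) + 1*(I)*conj(I) + 1*(1)*conj(1) + 1*(-I)*conj(-I) + 1*(-1)*conj(-1) + 1*(I)*conj(I)]
      = (1/8)[(1) + (1) + (1) + (1) + (1) + (1) + (1) + (1)] = 8/8 = 1
  <chi_5*chi_1, chi_7> = (1/8)[1*(1)*conj(1) + 1*(-I)*conj(exp(-I*pi/4)) + 1*(-1)*conj(-I) + 1*(I)*conj(exp(-3*I*pi/4)) + 1*(1)*conj(-1) + 1*(-I)*conj(exp(3*I*pi/4)) + 1*(-1)*conj(I) + 1*(I)*conj(exp(I*pi/4))]
      = (1/8)[(1) + (-exp(3*I*pi/4)) + (-I) + (exp(-3*I*pi/4)) + (-1) + (-exp(-I*pi/4)) + (I) + (exp(I*pi/4))] = 0/8 = 0
(Exp terms are combined using exp(i*s)*conj(exp(i*t)) = exp(i*(s-t)), and sums of them are collapsed using the identity that for every m > 1 the m distinct m-th roots of unity sum to 0, e.g. 1 + exp(2*I*pi/3) + exp(-2*I*pi/3) = 0.)
Hence the multiplicities are chi_6: 1. Dimension check: dim(chi_5)*dim(chi_1) = 1*1 = 1 and sum (mult * dim) = 1*1 = 1.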